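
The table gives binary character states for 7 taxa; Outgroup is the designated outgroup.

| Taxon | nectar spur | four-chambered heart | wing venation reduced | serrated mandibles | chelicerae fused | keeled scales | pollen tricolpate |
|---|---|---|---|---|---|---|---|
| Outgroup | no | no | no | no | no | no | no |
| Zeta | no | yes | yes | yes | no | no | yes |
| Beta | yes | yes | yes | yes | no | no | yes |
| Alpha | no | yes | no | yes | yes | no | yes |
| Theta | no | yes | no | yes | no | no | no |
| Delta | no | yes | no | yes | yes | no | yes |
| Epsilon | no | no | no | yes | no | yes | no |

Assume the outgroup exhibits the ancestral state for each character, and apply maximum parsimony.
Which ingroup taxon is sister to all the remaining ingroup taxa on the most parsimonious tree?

The outgroup has state 'no' for every character, so 'yes' is the derived state throughout.
nectar spur (derived state 'yes') is unique to Beta (autapomorphy; uninformative for grouping).
four-chambered heart: derived state 'yes' in Alpha, Beta, Delta, Theta, and Zeta only — synapomorphy for {Alpha, Beta, Delta, Theta, Zeta}.
wing venation reduced (derived state 'yes') is shared by Beta and Zeta — a synapomorphy uniting that clade.
serrated mandibles (derived state 'yes') is shared by all ingroup taxa — unites the whole ingroup.
chelicerae fused (derived state 'yes') is shared by Alpha and Delta — a synapomorphy uniting that clade.
keeled scales (derived state 'yes') is unique to Epsilon (autapomorphy; uninformative for grouping).
pollen tricolpate: derived state 'yes' in Alpha, Beta, Delta, and Zeta only — synapomorphy for {Alpha, Beta, Delta, Zeta}.
Most parsimonious ingroup topology: ((((Zeta,Beta),(Alpha,Delta)),Theta),Epsilon).
Epsilon is sister to the clade containing all other ingroup taxa, so it is the earliest-diverging (most basal) ingroup lineage.

Epsilon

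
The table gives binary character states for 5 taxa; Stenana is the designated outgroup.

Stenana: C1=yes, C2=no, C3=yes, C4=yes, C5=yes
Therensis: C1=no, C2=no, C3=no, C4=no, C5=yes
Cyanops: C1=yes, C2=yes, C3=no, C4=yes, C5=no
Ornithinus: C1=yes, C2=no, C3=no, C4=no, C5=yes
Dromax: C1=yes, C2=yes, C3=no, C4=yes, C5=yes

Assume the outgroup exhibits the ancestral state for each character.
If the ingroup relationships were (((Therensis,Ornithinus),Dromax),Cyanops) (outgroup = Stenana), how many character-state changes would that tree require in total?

6

Map each character onto (((Therensis,Ornithinus),Dromax),Cyanops) (rooted by Stenana) and count the minimum state changes it requires (Fitch parsimony):
C1: 1; C2: 2; C3: 1; C4: 1; C5: 1.
Total tree length = 6.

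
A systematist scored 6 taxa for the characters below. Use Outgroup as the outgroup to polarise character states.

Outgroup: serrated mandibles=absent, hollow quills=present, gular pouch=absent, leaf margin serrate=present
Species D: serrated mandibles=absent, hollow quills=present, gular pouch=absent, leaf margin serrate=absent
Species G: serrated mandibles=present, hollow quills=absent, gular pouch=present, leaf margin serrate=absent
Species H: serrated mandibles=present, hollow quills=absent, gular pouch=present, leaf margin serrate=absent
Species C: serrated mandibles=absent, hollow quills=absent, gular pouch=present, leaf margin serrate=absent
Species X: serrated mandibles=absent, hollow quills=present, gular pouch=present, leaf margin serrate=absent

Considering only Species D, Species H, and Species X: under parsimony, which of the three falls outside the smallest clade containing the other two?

Species D

Character polarity is set by the outgroup: the derived state is whichever differs from the outgroup's state, so for hollow quills, leaf margin serrate the derived state is 'absent', and for the remaining characters it is 'present'.
serrated mandibles (derived state 'present') is shared by Species G and Species H — a synapomorphy uniting that clade.
hollow quills (derived state 'absent') is shared by Species C, Species G, and Species H — a synapomorphy uniting that clade.
gular pouch: derived state 'present' in Species C, Species G, Species H, and Species X only — synapomorphy for {Species C, Species G, Species H, Species X}.
leaf margin serrate (derived state 'absent') is shared by all ingroup taxa — unites the whole ingroup.
Most parsimonious ingroup topology: (Species D,(((Species G,Species H),Species C),Species X)).
Species X and Species H share a more recent common ancestor with each other than either does with Species D, so Species D is the least closely related of the three.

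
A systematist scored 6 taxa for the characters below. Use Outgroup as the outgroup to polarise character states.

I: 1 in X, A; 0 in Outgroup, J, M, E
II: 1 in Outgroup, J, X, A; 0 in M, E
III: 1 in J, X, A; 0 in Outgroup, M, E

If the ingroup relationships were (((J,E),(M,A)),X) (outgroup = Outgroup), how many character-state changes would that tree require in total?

7

Map each character onto (((J,E),(M,A)),X) (rooted by Outgroup) and count the minimum state changes it requires (Fitch parsimony):
I: 2; II: 2; III: 3.
Total tree length = 7.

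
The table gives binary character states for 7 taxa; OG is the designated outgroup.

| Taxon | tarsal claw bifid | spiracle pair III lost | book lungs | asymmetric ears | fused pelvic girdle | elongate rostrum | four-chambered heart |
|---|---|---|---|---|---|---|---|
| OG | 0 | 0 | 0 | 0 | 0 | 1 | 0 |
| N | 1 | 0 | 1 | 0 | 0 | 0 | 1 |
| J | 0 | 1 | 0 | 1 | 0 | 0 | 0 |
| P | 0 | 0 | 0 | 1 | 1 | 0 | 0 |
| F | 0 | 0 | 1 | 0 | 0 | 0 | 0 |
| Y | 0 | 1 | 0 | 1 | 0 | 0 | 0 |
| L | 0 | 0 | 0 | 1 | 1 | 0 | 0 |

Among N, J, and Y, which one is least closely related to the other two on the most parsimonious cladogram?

N

Character polarity is set by the outgroup: the derived state is whichever differs from the outgroup's state, so for elongate rostrum the derived state is '0', and for the remaining characters it is '1'.
tarsal claw bifid (derived state '1') is unique to N (autapomorphy; uninformative for grouping).
Only J and Y show the derived state '1' for spiracle pair III lost, supporting them as a clade.
book lungs: derived state '1' in F and N only — synapomorphy for {F, N}.
asymmetric ears (derived state '1') is shared by J, L, P, and Y — a synapomorphy uniting that clade.
Only L and P show the derived state '1' for fused pelvic girdle, supporting them as a clade.
elongate rostrum (derived state '0') is shared by all ingroup taxa — unites the whole ingroup.
four-chambered heart (derived state '1') is unique to N (autapomorphy; uninformative for grouping).
Most parsimonious ingroup topology: ((N,F),((J,Y),(P,L))).
Y and J share a more recent common ancestor with each other than either does with N, so N is the least closely related of the three.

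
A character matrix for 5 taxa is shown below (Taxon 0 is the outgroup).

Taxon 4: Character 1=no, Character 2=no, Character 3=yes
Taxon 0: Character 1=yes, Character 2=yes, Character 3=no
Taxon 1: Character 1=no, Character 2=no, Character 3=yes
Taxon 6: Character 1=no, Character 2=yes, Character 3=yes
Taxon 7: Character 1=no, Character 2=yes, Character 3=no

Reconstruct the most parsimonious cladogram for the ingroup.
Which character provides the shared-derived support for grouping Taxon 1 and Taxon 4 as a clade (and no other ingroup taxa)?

Character 2

Character polarity is set by the outgroup: the derived state is whichever differs from the outgroup's state, so for Character 1, Character 2 the derived state is 'no', and for the remaining characters it is 'yes'.
Character 1 (derived state 'no') is shared by all ingroup taxa — unites the whole ingroup.
Character 2: derived state 'no' in Taxon 1 and Taxon 4 only — synapomorphy for {Taxon 1, Taxon 4}.
Character 3 (derived state 'yes') is shared by Taxon 1, Taxon 4, and Taxon 6 — a synapomorphy uniting that clade.
Most parsimonious ingroup topology: (Taxon 7,((Taxon 4,Taxon 1),Taxon 6)).
The clade {Taxon 1, Taxon 4} is supported by Character 2: its derived state 'no' occurs in exactly those taxa and in no other taxon (including the outgroup).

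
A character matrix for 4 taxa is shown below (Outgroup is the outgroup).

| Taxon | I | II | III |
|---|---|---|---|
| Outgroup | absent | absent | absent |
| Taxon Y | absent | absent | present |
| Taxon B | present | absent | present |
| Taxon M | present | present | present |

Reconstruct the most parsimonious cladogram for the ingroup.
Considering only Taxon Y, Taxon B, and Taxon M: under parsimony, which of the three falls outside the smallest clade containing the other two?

The outgroup has state 'absent' for every character, so 'present' is the derived state throughout.
I (derived state 'present') is shared by Taxon B and Taxon M — a synapomorphy uniting that clade.
II (derived state 'present') is unique to Taxon M (autapomorphy; uninformative for grouping).
All ingroup taxa share the derived state 'present' for III; it defines the ingroup but does not resolve relationships within it.
Most parsimonious ingroup topology: (Taxon Y,(Taxon B,Taxon M)).
Taxon B and Taxon M share a more recent common ancestor with each other than either does with Taxon Y, so Taxon Y is the least closely related of the three.

Taxon Y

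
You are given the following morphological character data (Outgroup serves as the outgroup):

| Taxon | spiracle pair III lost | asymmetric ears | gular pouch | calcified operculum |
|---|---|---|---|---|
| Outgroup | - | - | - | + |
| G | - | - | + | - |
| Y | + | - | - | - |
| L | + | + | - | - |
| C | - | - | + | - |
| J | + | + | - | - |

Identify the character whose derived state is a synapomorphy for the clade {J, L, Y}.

spiracle pair III lost

Character polarity is set by the outgroup: the derived state is whichever differs from the outgroup's state, so for calcified operculum the derived state is '-', and for the remaining characters it is '+'.
spiracle pair III lost (derived state '+') is shared by J, L, and Y — a synapomorphy uniting that clade.
asymmetric ears: derived state '+' in J and L only — synapomorphy for {J, L}.
Only C and G show the derived state '+' for gular pouch, supporting them as a clade.
All ingroup taxa share the derived state '-' for calcified operculum; it defines the ingroup but does not resolve relationships within it.
Most parsimonious ingroup topology: ((G,C),(Y,(L,J))).
The clade {J, L, Y} is supported by spiracle pair III lost: its derived state '+' occurs in exactly those taxa and in no other taxon (including the outgroup).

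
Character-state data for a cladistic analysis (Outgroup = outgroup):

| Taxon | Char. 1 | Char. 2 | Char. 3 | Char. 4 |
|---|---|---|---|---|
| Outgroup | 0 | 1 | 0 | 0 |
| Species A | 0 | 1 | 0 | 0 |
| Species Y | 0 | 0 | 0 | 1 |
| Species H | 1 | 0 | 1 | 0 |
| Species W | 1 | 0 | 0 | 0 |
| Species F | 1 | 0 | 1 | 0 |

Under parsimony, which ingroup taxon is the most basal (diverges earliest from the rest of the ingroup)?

Character polarity is set by the outgroup: the derived state is whichever differs from the outgroup's state, so for Char. 2 the derived state is '0', and for the remaining characters it is '1'.
Char. 1 (derived state '1') is shared by Species F, Species H, and Species W — a synapomorphy uniting that clade.
Char. 2 (derived state '0') is shared by Species F, Species H, Species W, and Species Y — a synapomorphy uniting that clade.
Char. 3 (derived state '1') is shared by Species F and Species H — a synapomorphy uniting that clade.
Char. 4: derived state '1' in Species Y only — an autapomorphy, so it tells us nothing about relationships among taxa.
Most parsimonious ingroup topology: (Species A,(Species Y,((Species H,Species F),Species W))).
Species A is sister to the clade containing all other ingroup taxa, so it is the earliest-diverging (most basal) ingroup lineage.

Species A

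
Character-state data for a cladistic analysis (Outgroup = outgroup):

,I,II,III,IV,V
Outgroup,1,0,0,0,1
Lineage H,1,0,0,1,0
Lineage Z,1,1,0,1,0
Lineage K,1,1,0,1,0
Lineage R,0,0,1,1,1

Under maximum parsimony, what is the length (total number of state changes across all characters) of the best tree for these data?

5

Character polarity is set by the outgroup: the derived state is whichever differs from the outgroup's state, so for I, V the derived state is '0', and for the remaining characters it is '1'.
I (derived state '0') is unique to Lineage R (autapomorphy; uninformative for grouping).
II: derived state '1' in Lineage K and Lineage Z only — synapomorphy for {Lineage K, Lineage Z}.
III (derived state '1') is unique to Lineage R (autapomorphy; uninformative for grouping).
All ingroup taxa share the derived state '1' for IV; it defines the ingroup but does not resolve relationships within it.
Only Lineage H, Lineage K, and Lineage Z show the derived state '0' for V, supporting them as a clade.
Most parsimonious ingroup topology: ((Lineage H,(Lineage Z,Lineage K)),Lineage R).
Changes per character on this tree: I: 1; II: 1; III: 1; IV: 1; V: 1.
Total = 5.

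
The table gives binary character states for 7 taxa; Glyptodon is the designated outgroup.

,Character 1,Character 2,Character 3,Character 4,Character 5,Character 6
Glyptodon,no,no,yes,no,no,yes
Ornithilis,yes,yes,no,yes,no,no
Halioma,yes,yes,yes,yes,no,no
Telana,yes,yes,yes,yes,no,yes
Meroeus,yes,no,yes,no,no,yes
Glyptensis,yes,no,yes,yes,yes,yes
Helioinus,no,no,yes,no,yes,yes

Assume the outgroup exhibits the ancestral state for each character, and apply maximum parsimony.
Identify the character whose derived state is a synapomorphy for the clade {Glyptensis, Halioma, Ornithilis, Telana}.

Character polarity is set by the outgroup: the derived state is whichever differs from the outgroup's state, so for Character 3, Character 6 the derived state is 'no', and for the remaining characters it is 'yes'.
Character 1 (derived state 'yes') is shared by Glyptensis, Halioma, Meroeus, Ornithilis, and Telana — a synapomorphy uniting that clade.
Character 2: derived state 'yes' in Halioma, Ornithilis, and Telana only — synapomorphy for {Halioma, Ornithilis, Telana}.
Character 3: derived state 'no' in Ornithilis only — an autapomorphy, so it tells us nothing about relationships among taxa.
Only Glyptensis, Halioma, Ornithilis, and Telana show the derived state 'yes' for Character 4, supporting them as a clade.
Character 5 groups Glyptensis and Helioinus, which is incompatible with the clades supported by the remaining characters; treating it as convergent (homoplasy) costs fewer steps than any alternative tree.
Only Halioma and Ornithilis show the derived state 'no' for Character 6, supporting them as a clade.
Most parsimonious ingroup topology: (((((Ornithilis,Halioma),Telana),Glyptensis),Meroeus),Helioinus).
The clade {Glyptensis, Halioma, Ornithilis, Telana} is supported by Character 4: its derived state 'yes' occurs in exactly those taxa and in no other taxon (including the outgroup).

Character 4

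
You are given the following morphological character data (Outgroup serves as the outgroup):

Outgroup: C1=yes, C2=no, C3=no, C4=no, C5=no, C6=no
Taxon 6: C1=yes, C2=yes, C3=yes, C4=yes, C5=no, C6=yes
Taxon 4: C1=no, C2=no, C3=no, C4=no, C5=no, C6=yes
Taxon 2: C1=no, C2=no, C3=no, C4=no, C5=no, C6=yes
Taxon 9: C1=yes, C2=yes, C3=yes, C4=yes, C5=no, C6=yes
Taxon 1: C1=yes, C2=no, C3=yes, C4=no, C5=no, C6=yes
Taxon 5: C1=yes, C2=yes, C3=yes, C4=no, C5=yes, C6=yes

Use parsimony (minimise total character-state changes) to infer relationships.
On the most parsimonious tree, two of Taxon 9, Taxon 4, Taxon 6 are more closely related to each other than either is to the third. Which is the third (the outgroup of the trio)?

Character polarity is set by the outgroup: the derived state is whichever differs from the outgroup's state, so for C1 the derived state is 'no', and for the remaining characters it is 'yes'.
C1: derived state 'no' in Taxon 2 and Taxon 4 only — synapomorphy for {Taxon 2, Taxon 4}.
C2: derived state 'yes' in Taxon 5, Taxon 6, and Taxon 9 only — synapomorphy for {Taxon 5, Taxon 6, Taxon 9}.
Only Taxon 1, Taxon 5, Taxon 6, and Taxon 9 show the derived state 'yes' for C3, supporting them as a clade.
C4: derived state 'yes' in Taxon 6 and Taxon 9 only — synapomorphy for {Taxon 6, Taxon 9}.
C5 (derived state 'yes') is unique to Taxon 5 (autapomorphy; uninformative for grouping).
C6 (derived state 'yes') is shared by all ingroup taxa — unites the whole ingroup.
Most parsimonious ingroup topology: ((((Taxon 6,Taxon 9),Taxon 5),Taxon 1),(Taxon 4,Taxon 2)).
Taxon 6 and Taxon 9 share a more recent common ancestor with each other than either does with Taxon 4, so Taxon 4 is the least closely related of the three.

Taxon 4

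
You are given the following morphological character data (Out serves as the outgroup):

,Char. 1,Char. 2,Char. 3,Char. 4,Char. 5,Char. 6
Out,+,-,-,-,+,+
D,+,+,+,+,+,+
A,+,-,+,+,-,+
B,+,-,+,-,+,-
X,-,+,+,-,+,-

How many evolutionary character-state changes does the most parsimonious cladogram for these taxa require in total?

Character polarity is set by the outgroup: the derived state is whichever differs from the outgroup's state, so for Char. 1, Char. 5, Char. 6 the derived state is '-', and for the remaining characters it is '+'.
Char. 1: derived state '-' in X only — an autapomorphy, so it tells us nothing about relationships among taxa.
Char. 2 groups D and X, which is incompatible with the clades supported by the remaining characters; treating it as convergent (homoplasy) costs fewer steps than any alternative tree.
All ingroup taxa share the derived state '+' for Char. 3; it defines the ingroup but does not resolve relationships within it.
Char. 4: derived state '+' in A and D only — synapomorphy for {A, D}.
Char. 5: derived state '-' in A only — an autapomorphy, so it tells us nothing about relationships among taxa.
Only B and X show the derived state '-' for Char. 6, supporting them as a clade.
Most parsimonious ingroup topology: ((D,A),(B,X)).
Changes per character on this tree: Char. 1: 1; Char. 2: 2; Char. 3: 1; Char. 4: 1; Char. 5: 1; Char. 6: 1.
Total = 7.

7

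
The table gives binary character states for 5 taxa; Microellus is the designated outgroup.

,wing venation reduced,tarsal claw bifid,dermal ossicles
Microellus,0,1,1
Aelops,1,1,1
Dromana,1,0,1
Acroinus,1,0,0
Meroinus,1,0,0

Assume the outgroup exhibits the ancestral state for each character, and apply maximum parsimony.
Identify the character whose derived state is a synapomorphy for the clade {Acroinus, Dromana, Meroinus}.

tarsal claw bifid

Character polarity is set by the outgroup: the derived state is whichever differs from the outgroup's state, so for tarsal claw bifid, dermal ossicles the derived state is '0', and for the remaining characters it is '1'.
wing venation reduced (derived state '1') is shared by all ingroup taxa — unites the whole ingroup.
Only Acroinus, Dromana, and Meroinus show the derived state '0' for tarsal claw bifid, supporting them as a clade.
Only Acroinus and Meroinus show the derived state '0' for dermal ossicles, supporting them as a clade.
Most parsimonious ingroup topology: (Aelops,(Dromana,(Acroinus,Meroinus))).
The clade {Acroinus, Dromana, Meroinus} is supported by tarsal claw bifid: its derived state '0' occurs in exactly those taxa and in no other taxon (including the outgroup).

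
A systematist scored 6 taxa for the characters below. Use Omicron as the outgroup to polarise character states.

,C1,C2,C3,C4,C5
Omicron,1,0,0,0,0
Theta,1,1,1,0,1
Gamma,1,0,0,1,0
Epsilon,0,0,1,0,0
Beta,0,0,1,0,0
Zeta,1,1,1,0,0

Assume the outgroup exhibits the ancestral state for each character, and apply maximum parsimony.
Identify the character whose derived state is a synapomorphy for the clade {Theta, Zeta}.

C2

Character polarity is set by the outgroup: the derived state is whichever differs from the outgroup's state, so for C1 the derived state is '0', and for the remaining characters it is '1'.
C1 (derived state '0') is shared by Beta and Epsilon — a synapomorphy uniting that clade.
C2: derived state '1' in Theta and Zeta only — synapomorphy for {Theta, Zeta}.
Only Beta, Epsilon, Theta, and Zeta show the derived state '1' for C3, supporting them as a clade.
C4: derived state '1' in Gamma only — an autapomorphy, so it tells us nothing about relationships among taxa.
C5 (derived state '1') is unique to Theta (autapomorphy; uninformative for grouping).
Most parsimonious ingroup topology: (((Theta,Zeta),(Epsilon,Beta)),Gamma).
The clade {Theta, Zeta} is supported by C2: its derived state '1' occurs in exactly those taxa and in no other taxon (including the outgroup).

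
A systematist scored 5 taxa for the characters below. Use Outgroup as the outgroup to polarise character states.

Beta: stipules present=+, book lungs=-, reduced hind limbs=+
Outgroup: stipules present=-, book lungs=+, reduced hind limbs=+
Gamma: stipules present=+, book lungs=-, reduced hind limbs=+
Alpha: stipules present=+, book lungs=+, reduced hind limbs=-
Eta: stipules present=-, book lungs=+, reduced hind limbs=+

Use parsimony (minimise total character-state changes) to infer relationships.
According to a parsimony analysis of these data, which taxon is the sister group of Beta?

Gamma

Character polarity is set by the outgroup: the derived state is whichever differs from the outgroup's state, so for book lungs, reduced hind limbs the derived state is '-', and for the remaining characters it is '+'.
stipules present (derived state '+') is shared by Alpha, Beta, and Gamma — a synapomorphy uniting that clade.
Only Beta and Gamma show the derived state '-' for book lungs, supporting them as a clade.
reduced hind limbs (derived state '-') is unique to Alpha (autapomorphy; uninformative for grouping).
Most parsimonious ingroup topology: (Eta,((Gamma,Beta),Alpha)).
Beta and Gamma form a cherry on this tree, so they are sister taxa.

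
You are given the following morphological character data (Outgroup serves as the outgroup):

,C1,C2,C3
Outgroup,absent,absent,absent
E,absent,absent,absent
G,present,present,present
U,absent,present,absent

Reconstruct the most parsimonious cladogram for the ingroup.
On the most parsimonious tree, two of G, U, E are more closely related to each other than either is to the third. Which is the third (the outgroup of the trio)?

The outgroup has state 'absent' for every character, so 'present' is the derived state throughout.
C1: derived state 'present' in G only — an autapomorphy, so it tells us nothing about relationships among taxa.
Only G and U show the derived state 'present' for C2, supporting them as a clade.
C3 (derived state 'present') is unique to G (autapomorphy; uninformative for grouping).
Most parsimonious ingroup topology: (E,(G,U)).
U and G share a more recent common ancestor with each other than either does with E, so E is the least closely related of the three.

E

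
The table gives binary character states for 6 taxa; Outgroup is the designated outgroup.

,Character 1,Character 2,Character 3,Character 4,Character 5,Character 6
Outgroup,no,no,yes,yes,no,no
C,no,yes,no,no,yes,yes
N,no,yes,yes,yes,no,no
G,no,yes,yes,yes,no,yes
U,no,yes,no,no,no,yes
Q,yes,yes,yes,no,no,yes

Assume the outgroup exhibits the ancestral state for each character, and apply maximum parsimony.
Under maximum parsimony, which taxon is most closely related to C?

Character polarity is set by the outgroup: the derived state is whichever differs from the outgroup's state, so for Character 3, Character 4 the derived state is 'no', and for the remaining characters it is 'yes'.
Character 1 (derived state 'yes') is unique to Q (autapomorphy; uninformative for grouping).
All ingroup taxa share the derived state 'yes' for Character 2; it defines the ingroup but does not resolve relationships within it.
Character 3 (derived state 'no') is shared by C and U — a synapomorphy uniting that clade.
Only C, Q, and U show the derived state 'no' for Character 4, supporting them as a clade.
Character 5 (derived state 'yes') is unique to C (autapomorphy; uninformative for grouping).
Character 6: derived state 'yes' in C, G, Q, and U only — synapomorphy for {C, G, Q, U}.
Most parsimonious ingroup topology: ((((C,U),Q),G),N).
C and U form a cherry on this tree, so they are sister taxa.

U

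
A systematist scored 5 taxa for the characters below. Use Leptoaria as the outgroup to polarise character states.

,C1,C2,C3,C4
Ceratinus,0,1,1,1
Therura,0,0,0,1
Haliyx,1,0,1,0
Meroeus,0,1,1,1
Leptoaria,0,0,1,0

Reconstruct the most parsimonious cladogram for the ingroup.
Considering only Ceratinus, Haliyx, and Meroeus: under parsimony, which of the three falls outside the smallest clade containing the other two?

Haliyx

Character polarity is set by the outgroup: the derived state is whichever differs from the outgroup's state, so for C3 the derived state is '0', and for the remaining characters it is '1'.
C1: derived state '1' in Haliyx only — an autapomorphy, so it tells us nothing about relationships among taxa.
C2 (derived state '1') is shared by Ceratinus and Meroeus — a synapomorphy uniting that clade.
C3 (derived state '0') is unique to Therura (autapomorphy; uninformative for grouping).
C4: derived state '1' in Ceratinus, Meroeus, and Therura only — synapomorphy for {Ceratinus, Meroeus, Therura}.
Most parsimonious ingroup topology: (((Ceratinus,Meroeus),Therura),Haliyx).
Ceratinus and Meroeus share a more recent common ancestor with each other than either does with Haliyx, so Haliyx is the least closely related of the three.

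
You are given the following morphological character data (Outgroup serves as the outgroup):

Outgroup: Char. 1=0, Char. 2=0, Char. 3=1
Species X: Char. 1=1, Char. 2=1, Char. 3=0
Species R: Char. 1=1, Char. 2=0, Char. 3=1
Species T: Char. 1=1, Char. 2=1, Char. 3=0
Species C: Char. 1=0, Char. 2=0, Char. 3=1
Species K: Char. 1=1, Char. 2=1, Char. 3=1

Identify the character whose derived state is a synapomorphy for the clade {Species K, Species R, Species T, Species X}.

Character polarity is set by the outgroup: the derived state is whichever differs from the outgroup's state, so for Char. 3 the derived state is '0', and for the remaining characters it is '1'.
Char. 1 (derived state '1') is shared by Species K, Species R, Species T, and Species X — a synapomorphy uniting that clade.
Char. 2 (derived state '1') is shared by Species K, Species T, and Species X — a synapomorphy uniting that clade.
Char. 3: derived state '0' in Species T and Species X only — synapomorphy for {Species T, Species X}.
Most parsimonious ingroup topology: ((((Species X,Species T),Species K),Species R),Species C).
The clade {Species K, Species R, Species T, Species X} is supported by Char. 1: its derived state '1' occurs in exactly those taxa and in no other taxon (including the outgroup).

Char. 1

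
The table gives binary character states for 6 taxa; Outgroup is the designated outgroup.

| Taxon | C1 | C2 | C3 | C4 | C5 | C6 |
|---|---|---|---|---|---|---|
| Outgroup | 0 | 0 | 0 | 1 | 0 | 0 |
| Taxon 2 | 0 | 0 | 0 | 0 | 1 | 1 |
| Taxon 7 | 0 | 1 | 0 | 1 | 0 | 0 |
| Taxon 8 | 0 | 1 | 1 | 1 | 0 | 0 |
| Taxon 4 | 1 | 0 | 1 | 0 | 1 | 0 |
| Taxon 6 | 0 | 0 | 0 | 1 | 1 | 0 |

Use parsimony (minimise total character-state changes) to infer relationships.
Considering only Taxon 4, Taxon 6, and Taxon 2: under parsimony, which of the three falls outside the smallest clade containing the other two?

Character polarity is set by the outgroup: the derived state is whichever differs from the outgroup's state, so for C4 the derived state is '0', and for the remaining characters it is '1'.
C1 (derived state '1') is unique to Taxon 4 (autapomorphy; uninformative for grouping).
Only Taxon 7 and Taxon 8 show the derived state '1' for C2, supporting them as a clade.
C3 groups Taxon 4 and Taxon 8, which is incompatible with the clades supported by the remaining characters; treating it as convergent (homoplasy) costs fewer steps than any alternative tree.
C4 (derived state '0') is shared by Taxon 2 and Taxon 4 — a synapomorphy uniting that clade.
C5 (derived state '1') is shared by Taxon 2, Taxon 4, and Taxon 6 — a synapomorphy uniting that clade.
C6: derived state '1' in Taxon 2 only — an autapomorphy, so it tells us nothing about relationships among taxa.
Most parsimonious ingroup topology: (((Taxon 2,Taxon 4),Taxon 6),(Taxon 7,Taxon 8)).
Taxon 2 and Taxon 4 share a more recent common ancestor with each other than either does with Taxon 6, so Taxon 6 is the least closely related of the three.

Taxon 6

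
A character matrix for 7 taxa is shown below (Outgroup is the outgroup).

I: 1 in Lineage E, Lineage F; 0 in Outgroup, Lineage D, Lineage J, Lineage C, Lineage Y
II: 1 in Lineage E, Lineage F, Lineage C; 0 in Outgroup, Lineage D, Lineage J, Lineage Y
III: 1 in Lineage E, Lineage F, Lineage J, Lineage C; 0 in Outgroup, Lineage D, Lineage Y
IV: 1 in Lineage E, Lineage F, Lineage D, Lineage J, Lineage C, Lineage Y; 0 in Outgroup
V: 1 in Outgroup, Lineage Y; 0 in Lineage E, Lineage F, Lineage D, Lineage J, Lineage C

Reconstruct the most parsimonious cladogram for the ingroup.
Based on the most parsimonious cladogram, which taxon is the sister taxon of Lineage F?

Lineage E

Character polarity is set by the outgroup: the derived state is whichever differs from the outgroup's state, so for V the derived state is '0', and for the remaining characters it is '1'.
I: derived state '1' in Lineage E and Lineage F only — synapomorphy for {Lineage E, Lineage F}.
II (derived state '1') is shared by Lineage C, Lineage E, and Lineage F — a synapomorphy uniting that clade.
III: derived state '1' in Lineage C, Lineage E, Lineage F, and Lineage J only — synapomorphy for {Lineage C, Lineage E, Lineage F, Lineage J}.
IV (derived state '1') is shared by all ingroup taxa — unites the whole ingroup.
V: derived state '0' in Lineage C, Lineage D, Lineage E, Lineage F, and Lineage J only — synapomorphy for {Lineage C, Lineage D, Lineage E, Lineage F, Lineage J}.
Most parsimonious ingroup topology: (((((Lineage E,Lineage F),Lineage C),Lineage J),Lineage D),Lineage Y).
Lineage F and Lineage E form a cherry on this tree, so they are sister taxa.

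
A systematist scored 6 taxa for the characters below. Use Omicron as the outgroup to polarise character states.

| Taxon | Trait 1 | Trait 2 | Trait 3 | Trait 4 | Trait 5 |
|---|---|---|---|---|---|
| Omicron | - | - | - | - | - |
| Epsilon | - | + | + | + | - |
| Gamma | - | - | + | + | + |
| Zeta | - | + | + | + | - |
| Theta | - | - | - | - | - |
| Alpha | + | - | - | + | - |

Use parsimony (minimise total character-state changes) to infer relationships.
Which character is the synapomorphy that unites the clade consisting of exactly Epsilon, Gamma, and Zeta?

Trait 3

The outgroup has state '-' for every character, so '+' is the derived state throughout.
Trait 1 (derived state '+') is unique to Alpha (autapomorphy; uninformative for grouping).
Trait 2 (derived state '+') is shared by Epsilon and Zeta — a synapomorphy uniting that clade.
Trait 3 (derived state '+') is shared by Epsilon, Gamma, and Zeta — a synapomorphy uniting that clade.
Only Alpha, Epsilon, Gamma, and Zeta show the derived state '+' for Trait 4, supporting them as a clade.
Trait 5: derived state '+' in Gamma only — an autapomorphy, so it tells us nothing about relationships among taxa.
Most parsimonious ingroup topology: ((((Epsilon,Zeta),Gamma),Alpha),Theta).
The clade {Epsilon, Gamma, Zeta} is supported by Trait 3: its derived state '+' occurs in exactly those taxa and in no other taxon (including the outgroup).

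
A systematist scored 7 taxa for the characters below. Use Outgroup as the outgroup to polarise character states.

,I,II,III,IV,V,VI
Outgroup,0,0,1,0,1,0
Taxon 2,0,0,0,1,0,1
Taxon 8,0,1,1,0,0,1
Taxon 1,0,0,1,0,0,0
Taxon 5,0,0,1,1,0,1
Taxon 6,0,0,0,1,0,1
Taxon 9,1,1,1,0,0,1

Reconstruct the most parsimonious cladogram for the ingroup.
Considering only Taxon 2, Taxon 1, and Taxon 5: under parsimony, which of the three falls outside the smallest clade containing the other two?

Character polarity is set by the outgroup: the derived state is whichever differs from the outgroup's state, so for III, V the derived state is '0', and for the remaining characters it is '1'.
I (derived state '1') is unique to Taxon 9 (autapomorphy; uninformative for grouping).
II: derived state '1' in Taxon 8 and Taxon 9 only — synapomorphy for {Taxon 8, Taxon 9}.
III (derived state '0') is shared by Taxon 2 and Taxon 6 — a synapomorphy uniting that clade.
Only Taxon 2, Taxon 5, and Taxon 6 show the derived state '1' for IV, supporting them as a clade.
All ingroup taxa share the derived state '0' for V; it defines the ingroup but does not resolve relationships within it.
VI: derived state '1' in Taxon 2, Taxon 5, Taxon 6, Taxon 8, and Taxon 9 only — synapomorphy for {Taxon 2, Taxon 5, Taxon 6, Taxon 8, Taxon 9}.
Most parsimonious ingroup topology: ((((Taxon 2,Taxon 6),Taxon 5),(Taxon 8,Taxon 9)),Taxon 1).
Taxon 2 and Taxon 5 share a more recent common ancestor with each other than either does with Taxon 1, so Taxon 1 is the least closely related of the three.

Taxon 1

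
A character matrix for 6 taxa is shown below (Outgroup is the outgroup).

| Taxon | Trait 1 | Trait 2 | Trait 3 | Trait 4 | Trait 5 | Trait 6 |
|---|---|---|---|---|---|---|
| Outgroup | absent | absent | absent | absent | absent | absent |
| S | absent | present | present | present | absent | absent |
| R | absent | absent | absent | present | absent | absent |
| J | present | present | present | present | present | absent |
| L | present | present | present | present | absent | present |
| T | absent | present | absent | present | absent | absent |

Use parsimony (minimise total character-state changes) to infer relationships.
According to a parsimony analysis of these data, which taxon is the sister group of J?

The outgroup has state 'absent' for every character, so 'present' is the derived state throughout.
Trait 1: derived state 'present' in J and L only — synapomorphy for {J, L}.
Trait 2: derived state 'present' in J, L, S, and T only — synapomorphy for {J, L, S, T}.
Only J, L, and S show the derived state 'present' for Trait 3, supporting them as a clade.
All ingroup taxa share the derived state 'present' for Trait 4; it defines the ingroup but does not resolve relationships within it.
Trait 5 (derived state 'present') is unique to J (autapomorphy; uninformative for grouping).
Trait 6 (derived state 'present') is unique to L (autapomorphy; uninformative for grouping).
Most parsimonious ingroup topology: (((S,(J,L)),T),R).
J and L form a cherry on this tree, so they are sister taxa.

L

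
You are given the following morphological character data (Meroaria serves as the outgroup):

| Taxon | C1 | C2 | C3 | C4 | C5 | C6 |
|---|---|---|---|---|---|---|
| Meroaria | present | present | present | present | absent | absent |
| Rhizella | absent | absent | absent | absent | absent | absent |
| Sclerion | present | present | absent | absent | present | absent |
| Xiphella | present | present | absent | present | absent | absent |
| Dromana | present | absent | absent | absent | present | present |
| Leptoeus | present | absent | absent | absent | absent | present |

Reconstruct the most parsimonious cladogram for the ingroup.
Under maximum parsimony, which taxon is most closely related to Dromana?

Leptoeus

Character polarity is set by the outgroup: the derived state is whichever differs from the outgroup's state, so for C1, C2, C3, C4 the derived state is 'absent', and for the remaining characters it is 'present'.
C1 (derived state 'absent') is unique to Rhizella (autapomorphy; uninformative for grouping).
C2 (derived state 'absent') is shared by Dromana, Leptoeus, and Rhizella — a synapomorphy uniting that clade.
C3 (derived state 'absent') is shared by all ingroup taxa — unites the whole ingroup.
C4 (derived state 'absent') is shared by Dromana, Leptoeus, Rhizella, and Sclerion — a synapomorphy uniting that clade.
C5 groups Dromana and Sclerion, which is incompatible with the clades supported by the remaining characters; treating it as convergent (homoplasy) costs fewer steps than any alternative tree.
Only Dromana and Leptoeus show the derived state 'present' for C6, supporting them as a clade.
Most parsimonious ingroup topology: (((Rhizella,(Dromana,Leptoeus)),Sclerion),Xiphella).
Dromana and Leptoeus form a cherry on this tree, so they are sister taxa.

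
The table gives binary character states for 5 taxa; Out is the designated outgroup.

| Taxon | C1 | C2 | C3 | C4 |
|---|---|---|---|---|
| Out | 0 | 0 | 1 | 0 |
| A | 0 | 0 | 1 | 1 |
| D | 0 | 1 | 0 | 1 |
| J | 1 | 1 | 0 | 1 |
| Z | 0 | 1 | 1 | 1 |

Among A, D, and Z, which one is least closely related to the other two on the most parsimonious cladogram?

A

Character polarity is set by the outgroup: the derived state is whichever differs from the outgroup's state, so for C3 the derived state is '0', and for the remaining characters it is '1'.
C1: derived state '1' in J only — an autapomorphy, so it tells us nothing about relationships among taxa.
C2 (derived state '1') is shared by D, J, and Z — a synapomorphy uniting that clade.
C3 (derived state '0') is shared by D and J — a synapomorphy uniting that clade.
All ingroup taxa share the derived state '1' for C4; it defines the ingroup but does not resolve relationships within it.
Most parsimonious ingroup topology: (A,((D,J),Z)).
D and Z share a more recent common ancestor with each other than either does with A, so A is the least closely related of the three.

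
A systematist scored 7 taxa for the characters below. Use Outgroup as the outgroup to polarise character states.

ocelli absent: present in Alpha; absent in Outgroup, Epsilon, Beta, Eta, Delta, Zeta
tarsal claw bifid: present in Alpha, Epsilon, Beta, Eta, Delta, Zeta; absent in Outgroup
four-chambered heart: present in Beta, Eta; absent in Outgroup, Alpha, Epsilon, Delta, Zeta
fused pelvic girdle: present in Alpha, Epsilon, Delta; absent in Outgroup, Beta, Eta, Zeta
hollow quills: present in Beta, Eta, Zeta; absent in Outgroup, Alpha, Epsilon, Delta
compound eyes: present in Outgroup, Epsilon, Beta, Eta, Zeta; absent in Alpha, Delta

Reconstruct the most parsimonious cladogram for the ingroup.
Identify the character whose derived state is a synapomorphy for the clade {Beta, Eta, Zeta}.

Character polarity is set by the outgroup: the derived state is whichever differs from the outgroup's state, so for compound eyes the derived state is 'absent', and for the remaining characters it is 'present'.
ocelli absent: derived state 'present' in Alpha only — an autapomorphy, so it tells us nothing about relationships among taxa.
tarsal claw bifid (derived state 'present') is shared by all ingroup taxa — unites the whole ingroup.
four-chambered heart (derived state 'present') is shared by Beta and Eta — a synapomorphy uniting that clade.
Only Alpha, Delta, and Epsilon show the derived state 'present' for fused pelvic girdle, supporting them as a clade.
Only Beta, Eta, and Zeta show the derived state 'present' for hollow quills, supporting them as a clade.
compound eyes (derived state 'absent') is shared by Alpha and Delta — a synapomorphy uniting that clade.
Most parsimonious ingroup topology: (((Alpha,Delta),Epsilon),((Beta,Eta),Zeta)).
The clade {Beta, Eta, Zeta} is supported by hollow quills: its derived state 'present' occurs in exactly those taxa and in no other taxon (including the outgroup).

hollow quills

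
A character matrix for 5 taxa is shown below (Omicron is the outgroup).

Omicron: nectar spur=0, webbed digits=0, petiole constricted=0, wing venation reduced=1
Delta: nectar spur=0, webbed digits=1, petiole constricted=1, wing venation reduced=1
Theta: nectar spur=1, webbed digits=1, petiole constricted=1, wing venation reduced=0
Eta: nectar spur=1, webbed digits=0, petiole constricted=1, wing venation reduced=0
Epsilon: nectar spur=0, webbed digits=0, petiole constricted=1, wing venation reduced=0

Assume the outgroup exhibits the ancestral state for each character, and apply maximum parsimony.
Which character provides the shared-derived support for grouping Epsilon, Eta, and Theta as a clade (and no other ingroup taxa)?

wing venation reduced

Character polarity is set by the outgroup: the derived state is whichever differs from the outgroup's state, so for wing venation reduced the derived state is '0', and for the remaining characters it is '1'.
nectar spur: derived state '1' in Eta and Theta only — synapomorphy for {Eta, Theta}.
webbed digits (state '1') occurs in Delta and Theta but conflicts with the nesting implied by the other characters — most parsimoniously interpreted as homoplasy.
All ingroup taxa share the derived state '1' for petiole constricted; it defines the ingroup but does not resolve relationships within it.
wing venation reduced (derived state '0') is shared by Epsilon, Eta, and Theta — a synapomorphy uniting that clade.
Most parsimonious ingroup topology: (Delta,((Theta,Eta),Epsilon)).
The clade {Epsilon, Eta, Theta} is supported by wing venation reduced: its derived state '0' occurs in exactly those taxa and in no other taxon (including the outgroup).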